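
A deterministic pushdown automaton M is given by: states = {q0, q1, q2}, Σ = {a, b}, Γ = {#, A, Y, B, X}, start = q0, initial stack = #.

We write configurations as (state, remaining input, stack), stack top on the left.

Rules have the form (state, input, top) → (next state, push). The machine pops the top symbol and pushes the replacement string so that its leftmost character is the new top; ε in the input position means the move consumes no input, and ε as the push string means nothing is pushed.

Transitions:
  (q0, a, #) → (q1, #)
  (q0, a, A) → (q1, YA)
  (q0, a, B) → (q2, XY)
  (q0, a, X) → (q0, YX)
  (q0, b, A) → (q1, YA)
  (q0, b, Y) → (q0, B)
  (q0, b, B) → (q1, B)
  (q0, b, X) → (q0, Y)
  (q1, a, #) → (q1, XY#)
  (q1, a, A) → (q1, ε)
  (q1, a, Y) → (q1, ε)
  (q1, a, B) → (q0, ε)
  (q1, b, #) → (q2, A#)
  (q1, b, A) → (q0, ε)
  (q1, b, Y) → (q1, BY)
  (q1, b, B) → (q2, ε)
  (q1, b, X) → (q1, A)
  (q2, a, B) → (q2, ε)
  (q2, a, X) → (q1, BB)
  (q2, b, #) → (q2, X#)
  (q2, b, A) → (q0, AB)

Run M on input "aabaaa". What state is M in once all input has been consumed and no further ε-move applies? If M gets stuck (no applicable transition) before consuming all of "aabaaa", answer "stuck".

(q0, aabaaa, #) ⊢ (q1, abaaa, #) ⊢ (q1, baaa, XY#) ⊢ (q1, aaa, AY#) ⊢ (q1, aa, Y#) ⊢ (q1, a, #) ⊢ (q1, ε, XY#)
All input consumed; M is in state q1.

q1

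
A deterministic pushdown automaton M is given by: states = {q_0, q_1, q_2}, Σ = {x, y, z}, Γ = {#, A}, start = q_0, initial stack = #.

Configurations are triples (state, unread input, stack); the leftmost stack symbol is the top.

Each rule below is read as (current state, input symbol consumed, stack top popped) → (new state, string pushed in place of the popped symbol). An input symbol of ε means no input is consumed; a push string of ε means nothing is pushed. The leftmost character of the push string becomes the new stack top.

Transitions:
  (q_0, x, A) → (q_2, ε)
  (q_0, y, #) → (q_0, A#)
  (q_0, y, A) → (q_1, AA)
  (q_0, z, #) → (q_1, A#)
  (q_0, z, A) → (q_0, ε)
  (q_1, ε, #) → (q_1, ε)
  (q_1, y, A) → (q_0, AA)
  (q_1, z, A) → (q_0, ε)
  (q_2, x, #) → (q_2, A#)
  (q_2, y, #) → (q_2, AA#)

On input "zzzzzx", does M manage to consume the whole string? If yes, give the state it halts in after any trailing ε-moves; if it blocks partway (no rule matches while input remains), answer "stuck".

stuck

(q_0, zzzzzx, #)
  read z, top #: go to q_1, push A# → (q_1, zzzzx, A#)
  read z, top A: go to q_0, push ε → (q_0, zzzx, #)
  read z, top #: go to q_1, push A# → (q_1, zzx, A#)
  read z, top A: go to q_0, push ε → (q_0, zx, #)
  read z, top #: go to q_1, push A# → (q_1, x, A#)
No transition for (q_1, x, top A); M blocks with input x remaining.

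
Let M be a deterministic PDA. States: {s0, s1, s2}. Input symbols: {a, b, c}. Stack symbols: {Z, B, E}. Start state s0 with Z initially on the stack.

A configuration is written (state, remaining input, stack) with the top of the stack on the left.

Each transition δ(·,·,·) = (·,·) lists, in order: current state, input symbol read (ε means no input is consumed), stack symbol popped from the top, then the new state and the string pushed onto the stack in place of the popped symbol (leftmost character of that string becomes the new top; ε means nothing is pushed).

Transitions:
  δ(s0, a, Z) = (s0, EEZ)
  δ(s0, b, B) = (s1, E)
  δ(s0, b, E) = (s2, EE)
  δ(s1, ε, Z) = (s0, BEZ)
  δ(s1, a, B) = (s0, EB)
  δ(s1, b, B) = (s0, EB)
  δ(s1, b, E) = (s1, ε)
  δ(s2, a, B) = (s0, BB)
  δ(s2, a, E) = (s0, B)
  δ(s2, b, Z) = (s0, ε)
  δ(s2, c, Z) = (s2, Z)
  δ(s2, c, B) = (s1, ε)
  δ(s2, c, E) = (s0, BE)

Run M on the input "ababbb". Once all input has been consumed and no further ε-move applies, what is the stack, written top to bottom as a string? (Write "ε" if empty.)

EZ

(s0, ababbb, Z)
  read a, top Z: go to s0, push EEZ → (s0, babbb, EEZ)
  read b, top E: go to s2, push EE → (s2, abbb, EEEZ)
  read a, top E: go to s0, push B → (s0, bbb, BEEZ)
  read b, top B: go to s1, push E → (s1, bb, EEEZ)
  read b, top E: go to s1, push ε → (s1, b, EEZ)
  read b, top E: go to s1, push ε → (s1, ε, EZ)
All input consumed in state s1 with stack EZ.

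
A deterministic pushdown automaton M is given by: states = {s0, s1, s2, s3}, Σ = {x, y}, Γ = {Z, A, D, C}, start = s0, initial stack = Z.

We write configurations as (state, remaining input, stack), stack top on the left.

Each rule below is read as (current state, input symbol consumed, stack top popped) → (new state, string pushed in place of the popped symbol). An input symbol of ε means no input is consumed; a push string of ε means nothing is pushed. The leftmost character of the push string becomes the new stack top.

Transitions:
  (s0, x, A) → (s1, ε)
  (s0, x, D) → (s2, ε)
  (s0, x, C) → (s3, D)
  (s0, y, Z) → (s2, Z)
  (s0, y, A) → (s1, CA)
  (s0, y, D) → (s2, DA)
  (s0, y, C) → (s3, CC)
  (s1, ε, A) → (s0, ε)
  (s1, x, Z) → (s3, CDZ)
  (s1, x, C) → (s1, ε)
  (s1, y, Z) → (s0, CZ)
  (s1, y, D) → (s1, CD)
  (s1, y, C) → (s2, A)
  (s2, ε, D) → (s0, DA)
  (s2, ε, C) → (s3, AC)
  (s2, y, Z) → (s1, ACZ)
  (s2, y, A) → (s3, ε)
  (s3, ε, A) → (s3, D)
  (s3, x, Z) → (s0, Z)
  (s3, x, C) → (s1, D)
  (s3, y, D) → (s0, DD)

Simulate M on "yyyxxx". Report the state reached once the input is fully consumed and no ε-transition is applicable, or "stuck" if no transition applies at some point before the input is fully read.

(s0, yyyxxx, Z)
  read y, top Z: go to s2, push Z → (s2, yyxxx, Z)
  read y, top Z: go to s1, push ACZ → (s1, yxxx, ACZ)
  ε-move, top A: go to s0, push ε → (s0, yxxx, CZ)
  read y, top C: go to s3, push CC → (s3, xxx, CCZ)
  read x, top C: go to s1, push D → (s1, xx, DCZ)
No transition for (s1, x, top D); M blocks with input xx remaining.

stuck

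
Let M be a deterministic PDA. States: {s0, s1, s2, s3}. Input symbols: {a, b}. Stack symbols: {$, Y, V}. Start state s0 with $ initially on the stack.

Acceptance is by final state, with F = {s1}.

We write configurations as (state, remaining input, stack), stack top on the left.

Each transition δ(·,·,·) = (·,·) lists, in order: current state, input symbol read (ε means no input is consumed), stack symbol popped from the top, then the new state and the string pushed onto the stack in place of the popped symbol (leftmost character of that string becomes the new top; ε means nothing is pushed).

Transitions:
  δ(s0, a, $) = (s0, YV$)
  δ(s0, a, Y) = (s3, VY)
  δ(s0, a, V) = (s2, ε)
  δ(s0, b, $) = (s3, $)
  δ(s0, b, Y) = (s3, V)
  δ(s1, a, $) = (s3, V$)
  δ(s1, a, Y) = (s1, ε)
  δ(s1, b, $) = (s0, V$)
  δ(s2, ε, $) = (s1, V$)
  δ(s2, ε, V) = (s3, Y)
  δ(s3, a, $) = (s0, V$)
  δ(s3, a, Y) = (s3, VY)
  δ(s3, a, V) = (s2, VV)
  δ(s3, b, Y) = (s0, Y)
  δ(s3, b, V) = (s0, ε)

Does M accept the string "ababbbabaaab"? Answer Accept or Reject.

(s0, ababbbabaaab, $)
  read a, top $: go to s0, push YV$ → (s0, babbbabaaab, YV$)
  read b, top Y: go to s3, push V → (s3, abbbabaaab, VV$)
  read a, top V: go to s2, push VV → (s2, bbbabaaab, VVV$)
  ε-move, top V: go to s3, push Y → (s3, bbbabaaab, YVV$)
  read b, top Y: go to s0, push Y → (s0, bbabaaab, YVV$)
  read b, top Y: go to s3, push V → (s3, babaaab, VVV$)
  read b, top V: go to s0, push ε → (s0, abaaab, VV$)
  read a, top V: go to s2, push ε → (s2, baaab, V$)
  ε-move, top V: go to s3, push Y → (s3, baaab, Y$)
  read b, top Y: go to s0, push Y → (s0, aaab, Y$)
  read a, top Y: go to s3, push VY → (s3, aab, VY$)
  read a, top V: go to s2, push VV → (s2, ab, VVY$)
  ε-move, top V: go to s3, push Y → (s3, ab, YVY$)
  read a, top Y: go to s3, push VY → (s3, b, VYVY$)
  read b, top V: go to s0, push ε → (s0, ε, YVY$)
All input consumed; state s0 ∉ F and no further ε-move applies.

Reject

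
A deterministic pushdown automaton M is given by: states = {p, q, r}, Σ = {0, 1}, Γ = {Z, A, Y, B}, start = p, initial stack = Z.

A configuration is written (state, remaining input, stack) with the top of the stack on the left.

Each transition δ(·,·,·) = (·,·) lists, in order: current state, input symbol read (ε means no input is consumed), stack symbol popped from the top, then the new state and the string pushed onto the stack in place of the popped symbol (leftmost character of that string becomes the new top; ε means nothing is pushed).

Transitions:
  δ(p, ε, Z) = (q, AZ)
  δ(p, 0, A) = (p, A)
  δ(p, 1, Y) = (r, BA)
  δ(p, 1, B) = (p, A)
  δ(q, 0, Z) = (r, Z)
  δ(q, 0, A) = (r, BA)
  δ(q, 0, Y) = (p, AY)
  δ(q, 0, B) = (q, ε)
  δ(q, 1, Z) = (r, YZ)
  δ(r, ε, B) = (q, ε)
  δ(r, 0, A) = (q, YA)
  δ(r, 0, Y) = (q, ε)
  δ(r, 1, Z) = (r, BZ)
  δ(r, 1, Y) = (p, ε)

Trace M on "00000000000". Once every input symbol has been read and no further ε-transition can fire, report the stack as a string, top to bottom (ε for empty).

(p, 00000000000, Z)
  ε-move, top Z: go to q, push AZ → (q, 00000000000, AZ)
  read 0, top A: go to r, push BA → (r, 0000000000, BAZ)
  ε-move, top B: go to q, push ε → (q, 0000000000, AZ)
  read 0, top A: go to r, push BA → (r, 000000000, BAZ)
  ε-move, top B: go to q, push ε → (q, 000000000, AZ)
  read 0, top A: go to r, push BA → (r, 00000000, BAZ)
  ε-move, top B: go to q, push ε → (q, 00000000, AZ)
  read 0, top A: go to r, push BA → (r, 0000000, BAZ)
  ε-move, top B: go to q, push ε → (q, 0000000, AZ)
  read 0, top A: go to r, push BA → (r, 000000, BAZ)
  ε-move, top B: go to q, push ε → (q, 000000, AZ)
  read 0, top A: go to r, push BA → (r, 00000, BAZ)
  ε-move, top B: go to q, push ε → (q, 00000, AZ)
  read 0, top A: go to r, push BA → (r, 0000, BAZ)
  ε-move, top B: go to q, push ε → (q, 0000, AZ)
  read 0, top A: go to r, push BA → (r, 000, BAZ)
  ε-move, top B: go to q, push ε → (q, 000, AZ)
  read 0, top A: go to r, push BA → (r, 00, BAZ)
  ε-move, top B: go to q, push ε → (q, 00, AZ)
  read 0, top A: go to r, push BA → (r, 0, BAZ)
  ε-move, top B: go to q, push ε → (q, 0, AZ)
  read 0, top A: go to r, push BA → (r, ε, BAZ)
  ε-move, top B: go to q, push ε → (q, ε, AZ)
All input consumed in state q with stack AZ.

AZ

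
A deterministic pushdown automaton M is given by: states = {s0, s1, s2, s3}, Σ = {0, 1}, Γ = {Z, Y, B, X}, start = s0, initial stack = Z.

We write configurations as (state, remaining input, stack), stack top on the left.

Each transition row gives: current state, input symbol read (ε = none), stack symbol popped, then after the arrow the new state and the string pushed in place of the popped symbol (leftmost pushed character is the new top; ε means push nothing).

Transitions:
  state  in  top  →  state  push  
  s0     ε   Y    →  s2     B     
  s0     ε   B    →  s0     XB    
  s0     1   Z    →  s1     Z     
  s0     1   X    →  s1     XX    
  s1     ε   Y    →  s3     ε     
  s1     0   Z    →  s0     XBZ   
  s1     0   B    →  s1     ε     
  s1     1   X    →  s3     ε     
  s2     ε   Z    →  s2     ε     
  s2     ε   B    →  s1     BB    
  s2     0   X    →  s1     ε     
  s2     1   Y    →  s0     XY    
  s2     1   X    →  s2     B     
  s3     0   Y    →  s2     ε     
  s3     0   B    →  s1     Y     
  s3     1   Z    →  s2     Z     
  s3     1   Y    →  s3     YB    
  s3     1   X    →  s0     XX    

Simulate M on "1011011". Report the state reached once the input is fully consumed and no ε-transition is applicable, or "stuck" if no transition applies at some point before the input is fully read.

(s0, 1011011, Z)
  read 1, top Z: go to s1, push Z → (s1, 011011, Z)
  read 0, top Z: go to s0, push XBZ → (s0, 11011, XBZ)
  read 1, top X: go to s1, push XX → (s1, 1011, XXBZ)
  read 1, top X: go to s3, push ε → (s3, 011, XBZ)
No transition for (s3, 0, top X); M blocks with input 011 remaining.

stuck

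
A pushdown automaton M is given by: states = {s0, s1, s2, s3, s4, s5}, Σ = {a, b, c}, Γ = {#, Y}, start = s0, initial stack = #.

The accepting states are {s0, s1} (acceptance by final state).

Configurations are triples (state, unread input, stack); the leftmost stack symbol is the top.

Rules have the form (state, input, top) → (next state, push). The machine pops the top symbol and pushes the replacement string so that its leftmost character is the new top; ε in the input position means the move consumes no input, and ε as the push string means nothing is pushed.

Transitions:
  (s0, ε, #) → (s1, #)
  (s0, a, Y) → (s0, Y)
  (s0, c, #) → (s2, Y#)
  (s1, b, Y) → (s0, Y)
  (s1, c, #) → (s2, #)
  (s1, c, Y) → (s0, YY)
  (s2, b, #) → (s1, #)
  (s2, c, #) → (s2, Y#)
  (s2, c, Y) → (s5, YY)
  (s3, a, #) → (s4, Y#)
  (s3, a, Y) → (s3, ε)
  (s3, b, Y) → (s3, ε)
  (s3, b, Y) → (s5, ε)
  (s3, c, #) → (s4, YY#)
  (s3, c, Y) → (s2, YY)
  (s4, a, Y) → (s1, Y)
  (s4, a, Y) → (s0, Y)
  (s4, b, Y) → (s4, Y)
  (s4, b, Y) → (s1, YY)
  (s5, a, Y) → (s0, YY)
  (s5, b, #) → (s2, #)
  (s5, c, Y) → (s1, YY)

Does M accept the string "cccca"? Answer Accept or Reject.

One accepting computation: (s0, cccca, #) ⊢ (s2, ccca, Y#) ⊢ (s5, cca, YY#) ⊢ (s1, ca, YYY#) ⊢ (s0, a, YYYY#) ⊢ (s0, ε, YYYY#)
All input consumed and state s0 ∈ F.

Accept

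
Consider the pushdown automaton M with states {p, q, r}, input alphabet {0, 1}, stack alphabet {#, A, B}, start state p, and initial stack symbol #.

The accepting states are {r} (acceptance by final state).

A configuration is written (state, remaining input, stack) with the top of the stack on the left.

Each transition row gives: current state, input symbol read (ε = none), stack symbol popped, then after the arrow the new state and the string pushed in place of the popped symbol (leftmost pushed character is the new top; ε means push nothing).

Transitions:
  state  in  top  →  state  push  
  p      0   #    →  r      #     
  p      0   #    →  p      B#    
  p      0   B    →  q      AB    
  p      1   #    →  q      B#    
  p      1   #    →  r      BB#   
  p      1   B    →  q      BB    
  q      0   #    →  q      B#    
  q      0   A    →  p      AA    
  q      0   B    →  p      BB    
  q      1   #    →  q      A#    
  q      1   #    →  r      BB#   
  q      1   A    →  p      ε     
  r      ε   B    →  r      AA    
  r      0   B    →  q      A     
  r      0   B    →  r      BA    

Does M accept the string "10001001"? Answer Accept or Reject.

No computation consumes all input and reaches a final state.

Reject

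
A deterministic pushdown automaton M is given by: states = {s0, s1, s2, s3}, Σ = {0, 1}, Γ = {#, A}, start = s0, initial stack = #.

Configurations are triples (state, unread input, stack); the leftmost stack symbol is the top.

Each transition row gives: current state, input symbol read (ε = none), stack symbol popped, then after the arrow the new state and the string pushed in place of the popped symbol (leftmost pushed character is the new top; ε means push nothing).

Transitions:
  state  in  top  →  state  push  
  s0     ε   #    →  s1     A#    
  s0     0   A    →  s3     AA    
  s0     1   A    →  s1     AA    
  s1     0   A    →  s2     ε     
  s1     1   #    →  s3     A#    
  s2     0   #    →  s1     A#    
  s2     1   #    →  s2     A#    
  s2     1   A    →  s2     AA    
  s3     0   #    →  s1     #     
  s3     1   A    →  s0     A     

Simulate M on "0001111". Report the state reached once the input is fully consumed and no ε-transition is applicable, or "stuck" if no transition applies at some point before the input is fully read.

(s0, 0001111, #) ⊢ (s1, 0001111, A#) ⊢ (s2, 001111, #) ⊢ (s1, 01111, A#) ⊢ (s2, 1111, #) ⊢ (s2, 111, A#) ⊢ (s2, 11, AA#) ⊢ (s2, 1, AAA#) ⊢ (s2, ε, AAAA#)
All input consumed; M is in state s2.

s2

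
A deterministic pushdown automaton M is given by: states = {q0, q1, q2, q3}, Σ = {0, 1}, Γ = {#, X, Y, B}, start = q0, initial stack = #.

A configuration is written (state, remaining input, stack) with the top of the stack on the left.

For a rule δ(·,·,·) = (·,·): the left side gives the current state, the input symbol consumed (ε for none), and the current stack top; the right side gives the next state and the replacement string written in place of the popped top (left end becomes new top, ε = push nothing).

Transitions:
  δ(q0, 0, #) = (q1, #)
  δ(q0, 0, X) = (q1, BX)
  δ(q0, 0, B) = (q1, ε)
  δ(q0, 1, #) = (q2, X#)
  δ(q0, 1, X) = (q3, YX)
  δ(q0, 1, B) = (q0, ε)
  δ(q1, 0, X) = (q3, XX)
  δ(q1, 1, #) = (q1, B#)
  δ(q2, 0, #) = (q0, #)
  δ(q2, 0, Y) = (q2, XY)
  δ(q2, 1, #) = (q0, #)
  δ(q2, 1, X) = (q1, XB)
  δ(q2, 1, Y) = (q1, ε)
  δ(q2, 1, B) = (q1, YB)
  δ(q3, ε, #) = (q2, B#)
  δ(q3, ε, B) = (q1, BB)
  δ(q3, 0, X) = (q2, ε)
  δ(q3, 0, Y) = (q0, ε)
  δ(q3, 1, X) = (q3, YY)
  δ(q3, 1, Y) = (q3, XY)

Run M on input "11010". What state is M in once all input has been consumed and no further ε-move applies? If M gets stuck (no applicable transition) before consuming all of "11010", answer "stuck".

(q0, 11010, #)
  read 1, top #: go to q2, push X# → (q2, 1010, X#)
  read 1, top X: go to q1, push XB → (q1, 010, XB#)
  read 0, top X: go to q3, push XX → (q3, 10, XXB#)
  read 1, top X: go to q3, push YY → (q3, 0, YYXB#)
  read 0, top Y: go to q0, push ε → (q0, ε, YXB#)
All input consumed; M is in state q0.

q0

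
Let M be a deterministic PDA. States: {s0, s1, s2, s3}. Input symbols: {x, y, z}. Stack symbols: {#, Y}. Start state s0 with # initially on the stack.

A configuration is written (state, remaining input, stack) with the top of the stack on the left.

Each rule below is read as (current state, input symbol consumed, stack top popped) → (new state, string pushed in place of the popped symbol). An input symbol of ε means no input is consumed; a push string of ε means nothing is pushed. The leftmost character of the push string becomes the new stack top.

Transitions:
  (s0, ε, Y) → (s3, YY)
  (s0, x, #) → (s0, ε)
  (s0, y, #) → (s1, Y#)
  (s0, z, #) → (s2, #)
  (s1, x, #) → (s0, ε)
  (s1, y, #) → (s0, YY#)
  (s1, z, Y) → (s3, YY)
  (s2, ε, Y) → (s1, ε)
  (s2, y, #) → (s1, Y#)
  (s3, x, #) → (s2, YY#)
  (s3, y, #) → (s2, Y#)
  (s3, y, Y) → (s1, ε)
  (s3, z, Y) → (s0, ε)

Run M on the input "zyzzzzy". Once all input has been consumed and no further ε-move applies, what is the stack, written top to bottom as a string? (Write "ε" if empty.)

(s0, zyzzzzy, #)
  read z, top #: go to s2, push # → (s2, yzzzzy, #)
  read y, top #: go to s1, push Y# → (s1, zzzzy, Y#)
  read z, top Y: go to s3, push YY → (s3, zzzy, YY#)
  read z, top Y: go to s0, push ε → (s0, zzy, Y#)
  ε-move, top Y: go to s3, push YY → (s3, zzy, YY#)
  read z, top Y: go to s0, push ε → (s0, zy, Y#)
  ε-move, top Y: go to s3, push YY → (s3, zy, YY#)
  read z, top Y: go to s0, push ε → (s0, y, Y#)
  ε-move, top Y: go to s3, push YY → (s3, y, YY#)
  read y, top Y: go to s1, push ε → (s1, ε, Y#)
All input consumed in state s1 with stack Y#.

Y#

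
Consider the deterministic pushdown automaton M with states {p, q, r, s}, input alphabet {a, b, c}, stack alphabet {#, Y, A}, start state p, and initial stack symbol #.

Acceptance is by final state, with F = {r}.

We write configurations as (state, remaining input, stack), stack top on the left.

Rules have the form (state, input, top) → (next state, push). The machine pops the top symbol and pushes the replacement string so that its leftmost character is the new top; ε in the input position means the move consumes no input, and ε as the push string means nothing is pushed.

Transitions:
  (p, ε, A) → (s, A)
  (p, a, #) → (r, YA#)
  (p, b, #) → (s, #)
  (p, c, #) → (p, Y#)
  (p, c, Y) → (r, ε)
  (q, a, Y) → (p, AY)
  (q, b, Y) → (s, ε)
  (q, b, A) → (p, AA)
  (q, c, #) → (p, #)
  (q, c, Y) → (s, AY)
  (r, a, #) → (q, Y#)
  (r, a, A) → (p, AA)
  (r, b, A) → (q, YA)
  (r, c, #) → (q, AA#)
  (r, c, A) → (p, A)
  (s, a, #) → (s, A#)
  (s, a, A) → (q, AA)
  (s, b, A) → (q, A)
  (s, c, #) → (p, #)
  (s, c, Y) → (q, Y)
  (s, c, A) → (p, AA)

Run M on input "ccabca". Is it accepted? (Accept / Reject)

Accept

(p, ccabca, #)
  read c, top #: go to p, push Y# → (p, cabca, Y#)
  read c, top Y: go to r, push ε → (r, abca, #)
  read a, top #: go to q, push Y# → (q, bca, Y#)
  read b, top Y: go to s, push ε → (s, ca, #)
  read c, top #: go to p, push # → (p, a, #)
  read a, top #: go to r, push YA# → (r, ε, YA#)
All input consumed; state r ∈ F.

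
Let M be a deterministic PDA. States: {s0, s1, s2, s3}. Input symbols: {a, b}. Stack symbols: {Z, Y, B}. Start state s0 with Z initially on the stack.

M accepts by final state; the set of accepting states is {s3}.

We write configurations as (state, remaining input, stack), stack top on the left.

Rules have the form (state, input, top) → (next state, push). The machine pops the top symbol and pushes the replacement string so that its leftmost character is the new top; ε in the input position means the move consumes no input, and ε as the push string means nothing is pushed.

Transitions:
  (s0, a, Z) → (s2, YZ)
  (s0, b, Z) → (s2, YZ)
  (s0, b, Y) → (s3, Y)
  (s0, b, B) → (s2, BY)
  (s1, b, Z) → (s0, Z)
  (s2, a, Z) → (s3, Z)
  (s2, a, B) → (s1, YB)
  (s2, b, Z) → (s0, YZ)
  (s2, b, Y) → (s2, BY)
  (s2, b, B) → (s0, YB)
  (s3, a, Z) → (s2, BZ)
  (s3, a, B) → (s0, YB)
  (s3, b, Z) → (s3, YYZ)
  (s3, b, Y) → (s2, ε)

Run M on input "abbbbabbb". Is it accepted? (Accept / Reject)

Reject

(s0, abbbbabbb, Z)
  read a, top Z: go to s2, push YZ → (s2, bbbbabbb, YZ)
  read b, top Y: go to s2, push BY → (s2, bbbabbb, BYZ)
  read b, top B: go to s0, push YB → (s0, bbabbb, YBYZ)
  read b, top Y: go to s3, push Y → (s3, babbb, YBYZ)
  read b, top Y: go to s2, push ε → (s2, abbb, BYZ)
  read a, top B: go to s1, push YB → (s1, bbb, YBYZ)
No transition applies at (s1, bbb, YBYZ); input not fully consumed.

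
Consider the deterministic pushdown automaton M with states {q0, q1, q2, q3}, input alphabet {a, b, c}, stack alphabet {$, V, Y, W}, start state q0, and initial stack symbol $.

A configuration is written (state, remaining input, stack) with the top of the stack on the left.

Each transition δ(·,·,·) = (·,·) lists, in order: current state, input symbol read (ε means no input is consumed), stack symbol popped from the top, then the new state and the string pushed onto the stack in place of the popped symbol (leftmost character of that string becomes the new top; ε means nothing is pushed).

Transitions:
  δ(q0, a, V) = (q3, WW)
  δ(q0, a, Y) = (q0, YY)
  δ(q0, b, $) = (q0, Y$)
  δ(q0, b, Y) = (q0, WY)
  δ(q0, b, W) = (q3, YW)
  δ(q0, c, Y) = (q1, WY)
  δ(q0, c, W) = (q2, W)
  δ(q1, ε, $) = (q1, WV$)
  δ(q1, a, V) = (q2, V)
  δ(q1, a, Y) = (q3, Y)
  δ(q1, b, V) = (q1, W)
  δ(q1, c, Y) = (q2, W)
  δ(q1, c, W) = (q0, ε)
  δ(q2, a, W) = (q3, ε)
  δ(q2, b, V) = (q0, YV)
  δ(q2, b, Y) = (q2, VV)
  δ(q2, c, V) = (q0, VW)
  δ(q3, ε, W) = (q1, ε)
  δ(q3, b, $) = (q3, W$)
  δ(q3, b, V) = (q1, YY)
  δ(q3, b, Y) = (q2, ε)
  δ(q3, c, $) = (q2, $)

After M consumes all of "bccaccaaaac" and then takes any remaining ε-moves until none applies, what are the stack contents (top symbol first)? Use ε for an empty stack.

(q0, bccaccaaaac, $)
  read b, top $: go to q0, push Y$ → (q0, ccaccaaaac, Y$)
  read c, top Y: go to q1, push WY → (q1, caccaaaac, WY$)
  read c, top W: go to q0, push ε → (q0, accaaaac, Y$)
  read a, top Y: go to q0, push YY → (q0, ccaaaac, YY$)
  read c, top Y: go to q1, push WY → (q1, caaaac, WYY$)
  read c, top W: go to q0, push ε → (q0, aaaac, YY$)
  read a, top Y: go to q0, push YY → (q0, aaac, YYY$)
  read a, top Y: go to q0, push YY → (q0, aac, YYYY$)
  read a, top Y: go to q0, push YY → (q0, ac, YYYYY$)
  read a, top Y: go to q0, push YY → (q0, c, YYYYYY$)
  read c, top Y: go to q1, push WY → (q1, ε, WYYYYYY$)
All input consumed in state q1 with stack WYYYYYY$.

WYYYYYY$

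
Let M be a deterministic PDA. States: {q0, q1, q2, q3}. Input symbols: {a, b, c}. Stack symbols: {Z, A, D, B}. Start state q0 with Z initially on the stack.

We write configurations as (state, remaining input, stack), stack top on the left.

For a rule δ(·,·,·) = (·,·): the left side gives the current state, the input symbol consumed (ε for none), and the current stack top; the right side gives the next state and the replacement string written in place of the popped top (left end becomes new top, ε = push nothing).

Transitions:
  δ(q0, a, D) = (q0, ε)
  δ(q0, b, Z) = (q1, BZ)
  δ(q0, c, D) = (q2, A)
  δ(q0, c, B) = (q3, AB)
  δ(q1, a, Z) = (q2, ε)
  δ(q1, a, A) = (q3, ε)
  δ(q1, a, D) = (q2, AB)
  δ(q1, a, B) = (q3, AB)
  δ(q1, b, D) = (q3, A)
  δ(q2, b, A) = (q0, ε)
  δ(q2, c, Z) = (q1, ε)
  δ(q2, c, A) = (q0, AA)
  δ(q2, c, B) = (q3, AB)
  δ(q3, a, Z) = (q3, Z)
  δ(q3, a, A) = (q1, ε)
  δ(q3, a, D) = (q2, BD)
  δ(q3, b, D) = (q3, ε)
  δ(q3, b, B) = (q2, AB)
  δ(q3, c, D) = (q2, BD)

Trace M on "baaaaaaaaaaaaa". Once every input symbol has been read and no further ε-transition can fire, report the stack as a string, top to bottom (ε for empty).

(q0, baaaaaaaaaaaaa, Z)
  read b, top Z: go to q1, push BZ → (q1, aaaaaaaaaaaaa, BZ)
  read a, top B: go to q3, push AB → (q3, aaaaaaaaaaaa, ABZ)
  read a, top A: go to q1, push ε → (q1, aaaaaaaaaaa, BZ)
  read a, top B: go to q3, push AB → (q3, aaaaaaaaaa, ABZ)
  read a, top A: go to q1, push ε → (q1, aaaaaaaaa, BZ)
  read a, top B: go to q3, push AB → (q3, aaaaaaaa, ABZ)
  read a, top A: go to q1, push ε → (q1, aaaaaaa, BZ)
  read a, top B: go to q3, push AB → (q3, aaaaaa, ABZ)
  read a, top A: go to q1, push ε → (q1, aaaaa, BZ)
  read a, top B: go to q3, push AB → (q3, aaaa, ABZ)
  read a, top A: go to q1, push ε → (q1, aaa, BZ)
  read a, top B: go to q3, push AB → (q3, aa, ABZ)
  read a, top A: go to q1, push ε → (q1, a, BZ)
  read a, top B: go to q3, push AB → (q3, ε, ABZ)
All input consumed in state q3 with stack ABZ.

ABZ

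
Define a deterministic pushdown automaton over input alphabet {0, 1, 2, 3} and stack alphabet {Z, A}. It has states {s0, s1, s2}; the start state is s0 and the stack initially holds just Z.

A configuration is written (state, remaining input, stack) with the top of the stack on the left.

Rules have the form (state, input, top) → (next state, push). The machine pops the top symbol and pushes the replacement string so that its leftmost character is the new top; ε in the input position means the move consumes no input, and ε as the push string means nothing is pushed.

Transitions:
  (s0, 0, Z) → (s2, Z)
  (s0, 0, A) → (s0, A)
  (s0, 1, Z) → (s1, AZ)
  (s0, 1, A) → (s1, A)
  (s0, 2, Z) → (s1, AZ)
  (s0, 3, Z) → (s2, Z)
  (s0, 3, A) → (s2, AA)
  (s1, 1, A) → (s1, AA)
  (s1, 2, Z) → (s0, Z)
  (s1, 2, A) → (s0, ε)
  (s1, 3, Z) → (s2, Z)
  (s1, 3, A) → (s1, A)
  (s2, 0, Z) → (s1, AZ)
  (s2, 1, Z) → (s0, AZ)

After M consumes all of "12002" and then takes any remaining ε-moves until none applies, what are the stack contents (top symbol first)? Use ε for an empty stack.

(s0, 12002, Z)
  read 1, top Z: go to s1, push AZ → (s1, 2002, AZ)
  read 2, top A: go to s0, push ε → (s0, 002, Z)
  read 0, top Z: go to s2, push Z → (s2, 02, Z)
  read 0, top Z: go to s1, push AZ → (s1, 2, AZ)
  read 2, top A: go to s0, push ε → (s0, ε, Z)
All input consumed in state s0 with stack Z.

Z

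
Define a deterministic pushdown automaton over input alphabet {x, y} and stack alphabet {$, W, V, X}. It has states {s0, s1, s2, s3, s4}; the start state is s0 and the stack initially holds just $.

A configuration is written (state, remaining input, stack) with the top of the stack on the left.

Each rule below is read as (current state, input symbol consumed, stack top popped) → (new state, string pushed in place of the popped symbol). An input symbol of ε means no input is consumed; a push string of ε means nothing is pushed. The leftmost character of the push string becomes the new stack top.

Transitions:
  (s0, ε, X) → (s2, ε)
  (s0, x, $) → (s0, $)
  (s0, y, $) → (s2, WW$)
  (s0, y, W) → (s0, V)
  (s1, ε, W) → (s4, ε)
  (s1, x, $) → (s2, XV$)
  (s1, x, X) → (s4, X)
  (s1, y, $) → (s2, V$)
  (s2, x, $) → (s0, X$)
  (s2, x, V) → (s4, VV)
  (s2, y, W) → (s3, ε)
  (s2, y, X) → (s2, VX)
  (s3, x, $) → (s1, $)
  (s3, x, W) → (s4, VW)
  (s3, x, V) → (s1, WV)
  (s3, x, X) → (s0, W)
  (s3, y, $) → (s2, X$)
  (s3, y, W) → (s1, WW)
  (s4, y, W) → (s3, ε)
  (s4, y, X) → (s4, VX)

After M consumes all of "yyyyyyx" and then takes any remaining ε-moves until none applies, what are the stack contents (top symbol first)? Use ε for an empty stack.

(s0, yyyyyyx, $) ⊢ (s2, yyyyyx, WW$) ⊢ (s3, yyyyx, W$) ⊢ (s1, yyyx, WW$) ⊢ (s4, yyyx, W$) ⊢ (s3, yyx, $) ⊢ (s2, yx, X$) ⊢ (s2, x, VX$) ⊢ (s4, ε, VVX$)
All input consumed in state s4 with stack VVX$.

VVX$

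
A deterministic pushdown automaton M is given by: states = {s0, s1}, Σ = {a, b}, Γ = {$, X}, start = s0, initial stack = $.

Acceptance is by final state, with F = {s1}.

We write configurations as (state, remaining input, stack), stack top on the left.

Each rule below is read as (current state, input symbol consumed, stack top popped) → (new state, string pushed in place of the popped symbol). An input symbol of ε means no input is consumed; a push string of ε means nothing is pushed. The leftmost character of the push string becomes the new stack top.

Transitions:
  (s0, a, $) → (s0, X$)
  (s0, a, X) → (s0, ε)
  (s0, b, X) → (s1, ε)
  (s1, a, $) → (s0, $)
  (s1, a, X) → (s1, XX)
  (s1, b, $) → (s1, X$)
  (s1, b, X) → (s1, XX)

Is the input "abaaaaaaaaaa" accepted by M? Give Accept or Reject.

Reject

(s0, abaaaaaaaaaa, $)
  read a, top $: go to s0, push X$ → (s0, baaaaaaaaaa, X$)
  read b, top X: go to s1, push ε → (s1, aaaaaaaaaa, $)
  read a, top $: go to s0, push $ → (s0, aaaaaaaaa, $)
  read a, top $: go to s0, push X$ → (s0, aaaaaaaa, X$)
  read a, top X: go to s0, push ε → (s0, aaaaaaa, $)
  read a, top $: go to s0, push X$ → (s0, aaaaaa, X$)
  read a, top X: go to s0, push ε → (s0, aaaaa, $)
  read a, top $: go to s0, push X$ → (s0, aaaa, X$)
  read a, top X: go to s0, push ε → (s0, aaa, $)
  read a, top $: go to s0, push X$ → (s0, aa, X$)
  read a, top X: go to s0, push ε → (s0, a, $)
  read a, top $: go to s0, push X$ → (s0, ε, X$)
All input consumed; state s0 ∉ F and no further ε-move applies.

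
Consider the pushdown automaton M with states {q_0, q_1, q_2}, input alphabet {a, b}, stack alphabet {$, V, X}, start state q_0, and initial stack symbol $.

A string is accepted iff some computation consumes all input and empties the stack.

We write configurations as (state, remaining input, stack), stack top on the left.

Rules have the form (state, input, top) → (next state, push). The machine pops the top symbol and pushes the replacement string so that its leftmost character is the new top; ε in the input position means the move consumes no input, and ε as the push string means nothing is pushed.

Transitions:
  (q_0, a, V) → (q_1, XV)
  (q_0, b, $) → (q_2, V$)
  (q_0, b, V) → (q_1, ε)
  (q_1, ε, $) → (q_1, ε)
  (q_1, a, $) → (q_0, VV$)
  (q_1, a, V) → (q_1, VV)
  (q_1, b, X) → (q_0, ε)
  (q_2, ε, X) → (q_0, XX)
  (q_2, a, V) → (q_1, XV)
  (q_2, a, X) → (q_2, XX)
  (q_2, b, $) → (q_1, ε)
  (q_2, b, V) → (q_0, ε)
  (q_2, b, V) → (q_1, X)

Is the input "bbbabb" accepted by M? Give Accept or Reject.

One accepting computation: (q_0, bbbabb, $) ⊢ (q_2, bbabb, V$) ⊢ (q_0, babb, $) ⊢ (q_2, abb, V$) ⊢ (q_1, bb, XV$) ⊢ (q_0, b, V$) ⊢ (q_1, ε, $) ⊢ (q_1, ε, ε)
All input consumed and the stack is empty.

Accept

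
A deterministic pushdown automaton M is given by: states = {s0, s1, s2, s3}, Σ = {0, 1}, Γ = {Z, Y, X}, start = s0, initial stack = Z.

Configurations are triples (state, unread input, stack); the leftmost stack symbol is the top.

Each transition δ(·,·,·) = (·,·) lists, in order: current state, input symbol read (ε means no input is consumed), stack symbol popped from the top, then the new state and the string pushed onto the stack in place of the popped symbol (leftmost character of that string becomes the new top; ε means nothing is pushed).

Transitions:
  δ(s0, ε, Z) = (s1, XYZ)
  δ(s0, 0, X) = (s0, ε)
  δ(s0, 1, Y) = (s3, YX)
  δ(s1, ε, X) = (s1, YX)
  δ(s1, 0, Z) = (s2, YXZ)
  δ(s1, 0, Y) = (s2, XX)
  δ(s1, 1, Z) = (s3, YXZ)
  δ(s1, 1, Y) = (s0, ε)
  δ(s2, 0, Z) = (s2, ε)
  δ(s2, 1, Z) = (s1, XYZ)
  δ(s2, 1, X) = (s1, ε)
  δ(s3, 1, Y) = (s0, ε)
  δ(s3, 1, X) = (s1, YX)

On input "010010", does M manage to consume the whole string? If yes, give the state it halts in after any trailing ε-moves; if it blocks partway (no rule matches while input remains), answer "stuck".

stuck

(s0, 010010, Z)
  ε-move, top Z: go to s1, push XYZ → (s1, 010010, XYZ)
  ε-move, top X: go to s1, push YX → (s1, 010010, YXYZ)
  read 0, top Y: go to s2, push XX → (s2, 10010, XXXYZ)
  read 1, top X: go to s1, push ε → (s1, 0010, XXYZ)
  ε-move, top X: go to s1, push YX → (s1, 0010, YXXYZ)
  read 0, top Y: go to s2, push XX → (s2, 010, XXXXYZ)
No transition for (s2, 0, top X); M blocks with input 010 remaining.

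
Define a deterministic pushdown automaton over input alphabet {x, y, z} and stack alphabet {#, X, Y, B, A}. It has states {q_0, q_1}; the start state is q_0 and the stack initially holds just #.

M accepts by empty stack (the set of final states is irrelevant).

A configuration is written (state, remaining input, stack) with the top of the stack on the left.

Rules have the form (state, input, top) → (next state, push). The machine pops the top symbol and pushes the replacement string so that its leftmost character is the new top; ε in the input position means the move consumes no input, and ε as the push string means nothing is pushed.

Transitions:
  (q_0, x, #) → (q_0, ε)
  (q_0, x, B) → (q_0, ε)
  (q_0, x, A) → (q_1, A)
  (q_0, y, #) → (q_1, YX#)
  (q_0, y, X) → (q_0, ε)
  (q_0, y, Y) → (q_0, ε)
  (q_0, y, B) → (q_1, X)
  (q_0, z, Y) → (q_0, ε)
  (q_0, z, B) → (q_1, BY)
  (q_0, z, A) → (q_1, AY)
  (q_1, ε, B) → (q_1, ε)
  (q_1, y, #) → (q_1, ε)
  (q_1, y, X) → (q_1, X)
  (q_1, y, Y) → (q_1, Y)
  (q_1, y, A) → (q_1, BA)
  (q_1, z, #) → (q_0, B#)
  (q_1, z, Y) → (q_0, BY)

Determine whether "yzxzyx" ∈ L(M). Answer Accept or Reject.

(q_0, yzxzyx, #)
  read y, top #: go to q_1, push YX# → (q_1, zxzyx, YX#)
  read z, top Y: go to q_0, push BY → (q_0, xzyx, BYX#)
  read x, top B: go to q_0, push ε → (q_0, zyx, YX#)
  read z, top Y: go to q_0, push ε → (q_0, yx, X#)
  read y, top X: go to q_0, push ε → (q_0, x, #)
  read x, top #: go to q_0, push ε → (q_0, ε, ε)
All input consumed and the stack is empty.

Accept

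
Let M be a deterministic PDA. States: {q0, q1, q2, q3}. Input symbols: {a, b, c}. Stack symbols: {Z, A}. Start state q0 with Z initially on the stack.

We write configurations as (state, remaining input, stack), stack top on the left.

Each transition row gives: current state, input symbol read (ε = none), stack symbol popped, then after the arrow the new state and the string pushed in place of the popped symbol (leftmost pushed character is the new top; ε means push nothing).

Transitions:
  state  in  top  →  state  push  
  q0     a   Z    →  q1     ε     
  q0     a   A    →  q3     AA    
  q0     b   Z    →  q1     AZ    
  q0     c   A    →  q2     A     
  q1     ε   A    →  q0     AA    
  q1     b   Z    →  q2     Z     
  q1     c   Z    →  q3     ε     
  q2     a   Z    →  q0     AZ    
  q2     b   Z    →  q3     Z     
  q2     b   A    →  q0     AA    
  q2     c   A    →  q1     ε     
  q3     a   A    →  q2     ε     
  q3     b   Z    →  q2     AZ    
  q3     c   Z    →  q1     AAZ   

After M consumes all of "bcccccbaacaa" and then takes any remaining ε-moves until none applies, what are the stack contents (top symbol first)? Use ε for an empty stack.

AAAZ

(q0, bcccccbaacaa, Z)
  read b, top Z: go to q1, push AZ → (q1, cccccbaacaa, AZ)
  ε-move, top A: go to q0, push AA → (q0, cccccbaacaa, AAZ)
  read c, top A: go to q2, push A → (q2, ccccbaacaa, AAZ)
  read c, top A: go to q1, push ε → (q1, cccbaacaa, AZ)
  ε-move, top A: go to q0, push AA → (q0, cccbaacaa, AAZ)
  read c, top A: go to q2, push A → (q2, ccbaacaa, AAZ)
  read c, top A: go to q1, push ε → (q1, cbaacaa, AZ)
  ε-move, top A: go to q0, push AA → (q0, cbaacaa, AAZ)
  read c, top A: go to q2, push A → (q2, baacaa, AAZ)
  read b, top A: go to q0, push AA → (q0, aacaa, AAAZ)
  read a, top A: go to q3, push AA → (q3, acaa, AAAAZ)
  read a, top A: go to q2, push ε → (q2, caa, AAAZ)
  read c, top A: go to q1, push ε → (q1, aa, AAZ)
  ε-move, top A: go to q0, push AA → (q0, aa, AAAZ)
  read a, top A: go to q3, push AA → (q3, a, AAAAZ)
  read a, top A: go to q2, push ε → (q2, ε, AAAZ)
All input consumed in state q2 with stack AAAZ.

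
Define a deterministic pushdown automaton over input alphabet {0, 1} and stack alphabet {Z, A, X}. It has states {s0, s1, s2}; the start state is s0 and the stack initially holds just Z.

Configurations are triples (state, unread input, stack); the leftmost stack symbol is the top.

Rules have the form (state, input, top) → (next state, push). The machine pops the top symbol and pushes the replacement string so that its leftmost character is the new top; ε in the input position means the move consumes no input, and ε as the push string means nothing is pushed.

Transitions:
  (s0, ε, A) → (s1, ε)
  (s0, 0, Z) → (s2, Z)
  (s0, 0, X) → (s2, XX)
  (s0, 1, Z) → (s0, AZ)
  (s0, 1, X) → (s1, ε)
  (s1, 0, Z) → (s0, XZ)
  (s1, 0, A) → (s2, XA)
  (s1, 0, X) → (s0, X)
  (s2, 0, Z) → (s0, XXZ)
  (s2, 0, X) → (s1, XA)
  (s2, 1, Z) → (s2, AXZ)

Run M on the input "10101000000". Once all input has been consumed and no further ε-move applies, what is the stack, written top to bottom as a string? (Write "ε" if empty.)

XAXAXZ

(s0, 10101000000, Z)
  read 1, top Z: go to s0, push AZ → (s0, 0101000000, AZ)
  ε-move, top A: go to s1, push ε → (s1, 0101000000, Z)
  read 0, top Z: go to s0, push XZ → (s0, 101000000, XZ)
  read 1, top X: go to s1, push ε → (s1, 01000000, Z)
  read 0, top Z: go to s0, push XZ → (s0, 1000000, XZ)
  read 1, top X: go to s1, push ε → (s1, 000000, Z)
  read 0, top Z: go to s0, push XZ → (s0, 00000, XZ)
  read 0, top X: go to s2, push XX → (s2, 0000, XXZ)
  read 0, top X: go to s1, push XA → (s1, 000, XAXZ)
  read 0, top X: go to s0, push X → (s0, 00, XAXZ)
  read 0, top X: go to s2, push XX → (s2, 0, XXAXZ)
  read 0, top X: go to s1, push XA → (s1, ε, XAXAXZ)
All input consumed in state s1 with stack XAXAXZ.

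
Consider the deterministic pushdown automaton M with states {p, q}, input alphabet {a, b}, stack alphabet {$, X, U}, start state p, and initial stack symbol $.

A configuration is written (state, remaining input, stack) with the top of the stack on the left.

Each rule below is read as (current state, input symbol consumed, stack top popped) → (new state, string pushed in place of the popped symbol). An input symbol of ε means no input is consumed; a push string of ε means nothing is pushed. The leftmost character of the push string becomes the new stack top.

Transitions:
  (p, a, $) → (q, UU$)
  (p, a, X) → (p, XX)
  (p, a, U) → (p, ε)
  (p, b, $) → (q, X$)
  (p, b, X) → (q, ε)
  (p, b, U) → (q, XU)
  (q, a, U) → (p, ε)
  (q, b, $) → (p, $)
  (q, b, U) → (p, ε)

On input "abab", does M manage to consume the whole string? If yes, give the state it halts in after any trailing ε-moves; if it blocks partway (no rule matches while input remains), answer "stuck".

q

(p, abab, $)
  read a, top $: go to q, push UU$ → (q, bab, UU$)
  read b, top U: go to p, push ε → (p, ab, U$)
  read a, top U: go to p, push ε → (p, b, $)
  read b, top $: go to q, push X$ → (q, ε, X$)
All input consumed; M is in state q.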